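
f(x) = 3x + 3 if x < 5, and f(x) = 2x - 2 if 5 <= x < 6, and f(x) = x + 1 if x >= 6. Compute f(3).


12


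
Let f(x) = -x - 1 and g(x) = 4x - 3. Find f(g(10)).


g(10) = 37
f(37) = -38

-38


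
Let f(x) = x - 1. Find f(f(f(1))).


-2


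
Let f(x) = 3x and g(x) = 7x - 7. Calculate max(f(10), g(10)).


f(10) = 30
g(10) = 63
max = 63

63


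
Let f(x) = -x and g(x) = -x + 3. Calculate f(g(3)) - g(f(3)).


f(g(3)) = 0
g(f(3)) = 6
Difference = -6

-6


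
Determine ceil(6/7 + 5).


6


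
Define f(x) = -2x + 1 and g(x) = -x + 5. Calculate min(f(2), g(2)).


f(2) = -3
g(2) = 3
min = -3

-3


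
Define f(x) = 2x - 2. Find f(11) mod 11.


f(11) = 20
20 mod 11 = 9

9


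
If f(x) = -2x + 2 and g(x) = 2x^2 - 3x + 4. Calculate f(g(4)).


-46


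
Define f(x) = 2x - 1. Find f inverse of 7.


4


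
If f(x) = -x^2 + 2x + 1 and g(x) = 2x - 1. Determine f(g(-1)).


-14


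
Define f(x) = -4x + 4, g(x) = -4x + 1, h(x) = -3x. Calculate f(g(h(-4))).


h(-4) = 12
g(12) = -47
f(-47) = 192

192


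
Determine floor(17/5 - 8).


-5


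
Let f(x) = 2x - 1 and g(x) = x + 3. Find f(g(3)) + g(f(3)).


f(g(3)) = 11
g(f(3)) = 8
Sum = 19

19


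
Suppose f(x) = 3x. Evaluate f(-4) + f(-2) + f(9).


f(-4) = -12
f(-2) = -6
f(9) = 27
Sum = 9

9


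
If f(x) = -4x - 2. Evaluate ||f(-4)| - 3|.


f(-4) = 14
|14| = 14
|14 - 3| = 11

11


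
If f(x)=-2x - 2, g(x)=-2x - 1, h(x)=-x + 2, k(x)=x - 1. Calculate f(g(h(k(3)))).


k(3) = 2
h(2) = 0
g(0) = -1
f(-1) = 0

0


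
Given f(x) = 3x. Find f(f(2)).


f(2) = 6
f(6) = 18

18


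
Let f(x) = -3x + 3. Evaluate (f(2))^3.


f(2) = -3
(-3)^3 = -27

-27


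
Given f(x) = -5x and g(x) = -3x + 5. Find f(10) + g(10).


f(10) = -50
g(10) = -25
Sum = -75

-75


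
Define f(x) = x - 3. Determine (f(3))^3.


f(3) = 0
(0)^3 = 0

0


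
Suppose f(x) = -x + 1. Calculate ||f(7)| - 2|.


f(7) = -6
|-6| = 6
|6 - 2| = 4

4


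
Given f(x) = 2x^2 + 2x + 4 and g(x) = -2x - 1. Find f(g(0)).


g(0) = -1
f(-1) = 2*(-1)^2 + 2*(-1) + 4 = 4

4


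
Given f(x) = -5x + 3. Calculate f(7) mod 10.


8


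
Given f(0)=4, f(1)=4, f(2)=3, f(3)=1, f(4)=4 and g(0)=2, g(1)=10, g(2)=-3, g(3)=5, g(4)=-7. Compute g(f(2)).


5


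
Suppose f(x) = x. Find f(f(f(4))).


f(4) = 4
f(4) = 4
f(4) = 4

4


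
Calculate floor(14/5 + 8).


10


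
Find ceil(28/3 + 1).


28/3 = 9.3333
9.3333 + 1 = 10.3333
ceil(10.3333) = 11

11


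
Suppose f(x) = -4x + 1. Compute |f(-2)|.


f(-2) = 9
|9| = 9

9


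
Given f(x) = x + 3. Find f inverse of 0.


Solve x + 3 = 0
x = (0 - 3) / 1 = -3

-3


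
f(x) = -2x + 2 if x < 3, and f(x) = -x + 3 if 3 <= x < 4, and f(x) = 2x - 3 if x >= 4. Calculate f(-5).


-5 satisfies x < 3
f(-5) = 12

12


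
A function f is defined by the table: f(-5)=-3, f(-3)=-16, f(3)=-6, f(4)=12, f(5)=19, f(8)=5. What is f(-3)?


Reading from the table at x = -3

-16


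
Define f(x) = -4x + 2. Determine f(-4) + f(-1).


f(-4) = 18
f(-1) = 6
Sum = 24

24


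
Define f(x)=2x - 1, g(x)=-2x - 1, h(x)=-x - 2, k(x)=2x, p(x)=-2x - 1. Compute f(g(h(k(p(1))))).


p(1) = -3
k(-3) = -6
h(-6) = 4
g(4) = -9
f(-9) = -19

-19


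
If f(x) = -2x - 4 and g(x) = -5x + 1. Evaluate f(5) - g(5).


f(5) = -14
g(5) = -24
Difference = 10

10


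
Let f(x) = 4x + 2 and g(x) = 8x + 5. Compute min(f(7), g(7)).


f(7) = 30
g(7) = 61
min = 30

30


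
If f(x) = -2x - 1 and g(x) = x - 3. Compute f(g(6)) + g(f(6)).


f(g(6)) = -7
g(f(6)) = -16
Sum = -23

-23


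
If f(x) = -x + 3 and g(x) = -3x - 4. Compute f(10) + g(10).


f(10) = -7
g(10) = -34
Sum = -41

-41


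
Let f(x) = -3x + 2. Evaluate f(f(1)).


f(1) = -1
f(-1) = 5

5


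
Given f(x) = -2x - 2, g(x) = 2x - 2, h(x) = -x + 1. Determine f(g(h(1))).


h(1) = 0
g(0) = -2
f(-2) = 2

2


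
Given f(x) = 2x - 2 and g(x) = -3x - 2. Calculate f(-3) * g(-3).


f(-3) = -8
g(-3) = 7
Product = -56

-56


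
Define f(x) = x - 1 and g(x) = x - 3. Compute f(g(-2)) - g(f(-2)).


f(g(-2)) = -6
g(f(-2)) = -6
Difference = 0

0


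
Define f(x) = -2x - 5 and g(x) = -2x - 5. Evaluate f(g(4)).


g(4) = -13
f(-13) = 21

21


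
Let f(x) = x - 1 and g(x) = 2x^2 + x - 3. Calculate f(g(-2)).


g(-2) = 3
f(3) = 2

2


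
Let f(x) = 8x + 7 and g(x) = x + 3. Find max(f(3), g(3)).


f(3) = 31
g(3) = 6
max = 31

31


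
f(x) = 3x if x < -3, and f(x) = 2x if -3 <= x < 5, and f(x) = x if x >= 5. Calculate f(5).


5 satisfies x >= 5
f(5) = 5

5


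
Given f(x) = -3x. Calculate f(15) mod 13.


f(15) = -45
-45 mod 13 = 7

7


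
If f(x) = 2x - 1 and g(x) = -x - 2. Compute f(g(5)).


g(5) = -7
f(-7) = -15

-15


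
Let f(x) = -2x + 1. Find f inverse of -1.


Solve -2x + 1 = -1
x = (-1 - 1) / (-2) = 1

1


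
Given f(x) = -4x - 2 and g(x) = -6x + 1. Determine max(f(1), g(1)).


-5


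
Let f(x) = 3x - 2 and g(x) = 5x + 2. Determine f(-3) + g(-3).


f(-3) = -11
g(-3) = -13
Sum = -24

-24


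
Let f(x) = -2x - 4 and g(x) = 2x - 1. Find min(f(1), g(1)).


-6


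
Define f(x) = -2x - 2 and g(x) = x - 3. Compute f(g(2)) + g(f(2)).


f(g(2)) = 0
g(f(2)) = -9
Sum = -9

-9


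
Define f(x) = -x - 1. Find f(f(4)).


f(4) = -5
f(-5) = 4

4


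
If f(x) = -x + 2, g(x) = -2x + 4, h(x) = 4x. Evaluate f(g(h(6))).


h(6) = 24
g(24) = -44
f(-44) = 46

46


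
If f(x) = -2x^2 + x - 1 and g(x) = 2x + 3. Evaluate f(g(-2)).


-4


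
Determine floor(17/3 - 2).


17/3 = 5.6667
5.6667 - 2 = 3.6667
floor(3.6667) = 3

3


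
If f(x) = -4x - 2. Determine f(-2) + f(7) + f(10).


f(-2) = 6
f(7) = -30
f(10) = -42
Sum = -66

-66


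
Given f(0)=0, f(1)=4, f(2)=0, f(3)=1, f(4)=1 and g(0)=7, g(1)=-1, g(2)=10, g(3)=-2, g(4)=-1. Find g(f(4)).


f(4) = 1
g(1) = -1

-1


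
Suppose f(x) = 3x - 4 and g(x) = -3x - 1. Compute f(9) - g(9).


51


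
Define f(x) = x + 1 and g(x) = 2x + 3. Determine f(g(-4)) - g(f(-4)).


f(g(-4)) = -4
g(f(-4)) = -3
Difference = -1

-1


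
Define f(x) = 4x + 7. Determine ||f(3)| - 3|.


f(3) = 19
|19| = 19
|19 - 3| = 16

16


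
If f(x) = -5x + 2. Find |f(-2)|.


f(-2) = 12
|12| = 12

12


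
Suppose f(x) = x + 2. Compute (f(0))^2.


f(0) = 2
(2)^2 = 4

4


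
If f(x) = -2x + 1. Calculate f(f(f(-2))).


f(-2) = 5
f(5) = -9
f(-9) = 19

19


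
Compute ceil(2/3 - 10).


2/3 = 0.6667
0.6667 - 10 = -9.3333
ceil(-9.3333) = -9

-9


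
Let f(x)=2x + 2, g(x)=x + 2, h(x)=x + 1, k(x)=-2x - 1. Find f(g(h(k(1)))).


k(1) = -3
h(-3) = -2
g(-2) = 0
f(0) = 2

2


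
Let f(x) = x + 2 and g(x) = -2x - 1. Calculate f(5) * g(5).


f(5) = 7
g(5) = -11
Product = -77

-77


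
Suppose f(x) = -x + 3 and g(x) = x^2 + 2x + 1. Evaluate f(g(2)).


g(2) = 9
f(9) = -6

-6


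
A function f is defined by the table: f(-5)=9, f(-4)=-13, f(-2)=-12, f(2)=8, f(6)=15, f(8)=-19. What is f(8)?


Reading from the table at x = 8

-19


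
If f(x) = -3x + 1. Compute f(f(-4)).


f(-4) = 13
f(13) = -38

-38


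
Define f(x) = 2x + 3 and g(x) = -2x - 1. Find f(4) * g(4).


f(4) = 11
g(4) = -9
Product = -99

-99


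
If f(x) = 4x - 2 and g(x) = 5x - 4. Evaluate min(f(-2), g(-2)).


f(-2) = -10
g(-2) = -14
min = -14

-14


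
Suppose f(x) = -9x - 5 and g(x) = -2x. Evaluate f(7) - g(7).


f(7) = -68
g(7) = -14
Difference = -54

-54


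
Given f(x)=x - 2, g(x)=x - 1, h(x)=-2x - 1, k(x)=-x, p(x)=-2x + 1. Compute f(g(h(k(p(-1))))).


p(-1) = 3
k(3) = -3
h(-3) = 5
g(5) = 4
f(4) = 2

2


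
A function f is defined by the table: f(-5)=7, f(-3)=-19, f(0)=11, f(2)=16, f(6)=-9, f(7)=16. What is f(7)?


Reading from the table at x = 7

16


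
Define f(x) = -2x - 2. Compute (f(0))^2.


f(0) = -2
(-2)^2 = 4

4


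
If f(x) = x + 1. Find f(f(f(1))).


f(1) = 2
f(2) = 3
f(3) = 4

4


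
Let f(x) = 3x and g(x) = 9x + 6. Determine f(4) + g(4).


f(4) = 12
g(4) = 42
Sum = 54

54


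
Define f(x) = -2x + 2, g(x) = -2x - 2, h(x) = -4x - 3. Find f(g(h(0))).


h(0) = -3
g(-3) = 4
f(4) = -6

-6


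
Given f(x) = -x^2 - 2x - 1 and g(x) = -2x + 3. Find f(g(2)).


g(2) = -1
f(-1) = (-1)*(-1)^2 - 2*(-1) - 1 = 0

0


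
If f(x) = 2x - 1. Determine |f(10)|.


f(10) = 19
|19| = 19

19


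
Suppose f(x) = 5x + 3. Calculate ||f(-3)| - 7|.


f(-3) = -12
|-12| = 12
|12 - 7| = 5

5


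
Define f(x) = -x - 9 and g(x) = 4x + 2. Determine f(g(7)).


g(7) = 30
f(30) = -39

-39


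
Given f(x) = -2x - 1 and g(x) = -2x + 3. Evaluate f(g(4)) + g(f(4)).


f(g(4)) = 9
g(f(4)) = 21
Sum = 30

30


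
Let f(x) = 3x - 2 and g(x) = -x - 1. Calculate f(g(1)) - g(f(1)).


f(g(1)) = -8
g(f(1)) = -2
Difference = -6

-6


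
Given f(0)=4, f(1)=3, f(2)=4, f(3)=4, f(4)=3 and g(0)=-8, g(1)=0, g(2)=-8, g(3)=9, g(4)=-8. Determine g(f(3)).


f(3) = 4
g(4) = -8

-8


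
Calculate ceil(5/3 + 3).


5/3 = 1.6667
1.6667 + 3 = 4.6667
ceil(4.6667) = 5

5


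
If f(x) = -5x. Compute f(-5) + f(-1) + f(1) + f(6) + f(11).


f(-5) = 25
f(-1) = 5
f(1) = -5
f(6) = -30
f(11) = -55
Sum = -60

-60


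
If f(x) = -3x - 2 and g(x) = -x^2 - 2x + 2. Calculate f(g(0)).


g(0) = 2
f(2) = -8

-8


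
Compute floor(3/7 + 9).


9


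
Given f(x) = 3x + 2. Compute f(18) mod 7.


f(18) = 56
56 mod 7 = 0

0


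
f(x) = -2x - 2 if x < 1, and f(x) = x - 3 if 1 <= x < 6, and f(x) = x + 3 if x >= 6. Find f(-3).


4


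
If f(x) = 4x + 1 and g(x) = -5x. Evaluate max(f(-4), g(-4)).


20


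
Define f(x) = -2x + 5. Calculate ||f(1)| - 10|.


7


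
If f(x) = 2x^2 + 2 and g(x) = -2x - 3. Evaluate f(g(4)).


g(4) = -11
f(-11) = 2*(-11)^2 + 2 = 244

244


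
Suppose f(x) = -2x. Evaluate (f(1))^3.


-8


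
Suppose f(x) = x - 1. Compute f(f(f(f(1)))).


f(1) = 0
f(0) = -1
f(-1) = -2
f(-2) = -3

-3


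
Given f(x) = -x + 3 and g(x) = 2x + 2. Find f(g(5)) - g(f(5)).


-7


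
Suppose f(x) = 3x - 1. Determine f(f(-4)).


f(-4) = -13
f(-13) = -40

-40


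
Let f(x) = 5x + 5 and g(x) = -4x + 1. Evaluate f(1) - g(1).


f(1) = 10
g(1) = -3
Difference = 13

13


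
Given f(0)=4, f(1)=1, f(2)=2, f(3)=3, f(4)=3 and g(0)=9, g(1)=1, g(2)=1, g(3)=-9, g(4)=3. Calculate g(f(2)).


f(2) = 2
g(2) = 1

1


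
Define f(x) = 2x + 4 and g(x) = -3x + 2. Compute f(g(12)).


-64


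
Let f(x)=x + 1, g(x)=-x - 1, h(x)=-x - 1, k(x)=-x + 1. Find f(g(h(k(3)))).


k(3) = -2
h(-2) = 1
g(1) = -2
f(-2) = -1

-1


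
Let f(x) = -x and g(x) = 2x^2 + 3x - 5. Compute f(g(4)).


-39


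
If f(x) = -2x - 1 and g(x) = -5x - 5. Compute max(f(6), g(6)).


f(6) = -13
g(6) = -35
max = -13

-13


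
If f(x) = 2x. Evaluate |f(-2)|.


4


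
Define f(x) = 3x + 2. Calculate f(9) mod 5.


f(9) = 29
29 mod 5 = 4

4


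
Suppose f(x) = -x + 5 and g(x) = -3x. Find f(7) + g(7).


f(7) = -2
g(7) = -21
Sum = -23

-23


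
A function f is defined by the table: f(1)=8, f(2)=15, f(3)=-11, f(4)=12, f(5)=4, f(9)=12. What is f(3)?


Reading from the table at x = 3

-11


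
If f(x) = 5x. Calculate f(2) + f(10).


f(2) = 10
f(10) = 50
Sum = 60

60


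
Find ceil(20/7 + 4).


20/7 = 2.8571
2.8571 + 4 = 6.8571
ceil(6.8571) = 7

7


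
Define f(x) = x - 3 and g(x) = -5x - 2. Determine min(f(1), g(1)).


-7


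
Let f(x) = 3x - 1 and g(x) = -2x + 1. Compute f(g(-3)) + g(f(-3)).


f(g(-3)) = 20
g(f(-3)) = 21
Sum = 41

41


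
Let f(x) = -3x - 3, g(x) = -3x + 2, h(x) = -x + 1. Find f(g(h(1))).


h(1) = 0
g(0) = 2
f(2) = -9

-9


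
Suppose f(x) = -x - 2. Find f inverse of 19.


Solve -x - 2 = 19
x = (19 + 2) / (-1) = -21

-21


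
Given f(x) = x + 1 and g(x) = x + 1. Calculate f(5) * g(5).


f(5) = 6
g(5) = 6
Product = 36

36


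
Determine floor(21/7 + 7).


21/7 = 3
3 + 7 = 10
floor(10) = 10

10


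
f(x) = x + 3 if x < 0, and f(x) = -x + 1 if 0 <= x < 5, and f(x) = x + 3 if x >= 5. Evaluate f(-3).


-3 satisfies x < 0
f(-3) = 0

0


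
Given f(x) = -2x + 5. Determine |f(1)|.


f(1) = 3
|3| = 3

3


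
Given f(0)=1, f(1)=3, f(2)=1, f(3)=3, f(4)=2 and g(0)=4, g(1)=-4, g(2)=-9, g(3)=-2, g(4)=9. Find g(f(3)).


-2


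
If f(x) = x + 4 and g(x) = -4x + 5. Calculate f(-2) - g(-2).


f(-2) = 2
g(-2) = 13
Difference = -11

-11


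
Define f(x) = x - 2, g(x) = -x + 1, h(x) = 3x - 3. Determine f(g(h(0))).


2


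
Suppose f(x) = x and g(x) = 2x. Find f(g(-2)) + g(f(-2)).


f(g(-2)) = -4
g(f(-2)) = -4
Sum = -8

-8


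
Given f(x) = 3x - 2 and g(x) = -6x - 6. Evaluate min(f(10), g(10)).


f(10) = 28
g(10) = -66
min = -66

-66


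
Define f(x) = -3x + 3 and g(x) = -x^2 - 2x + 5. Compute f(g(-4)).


g(-4) = -3
f(-3) = 12

12


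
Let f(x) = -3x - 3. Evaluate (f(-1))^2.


f(-1) = 0
(0)^2 = 0

0


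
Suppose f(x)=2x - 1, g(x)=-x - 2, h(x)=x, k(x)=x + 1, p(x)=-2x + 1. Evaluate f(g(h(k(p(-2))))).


p(-2) = 5
k(5) = 6
h(6) = 6
g(6) = -8
f(-8) = -17

-17


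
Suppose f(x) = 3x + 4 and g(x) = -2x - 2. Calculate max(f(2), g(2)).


f(2) = 10
g(2) = -6
max = 10

10


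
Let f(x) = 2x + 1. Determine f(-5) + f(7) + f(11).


29


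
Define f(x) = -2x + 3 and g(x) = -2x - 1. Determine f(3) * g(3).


f(3) = -3
g(3) = -7
Product = 21

21


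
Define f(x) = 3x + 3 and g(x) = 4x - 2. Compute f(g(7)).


g(7) = 26
f(26) = 81

81


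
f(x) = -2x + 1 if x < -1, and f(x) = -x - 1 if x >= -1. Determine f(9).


-10


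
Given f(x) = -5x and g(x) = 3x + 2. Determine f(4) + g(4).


f(4) = -20
g(4) = 14
Sum = -6

-6


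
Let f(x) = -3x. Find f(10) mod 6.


f(10) = -30
-30 mod 6 = 0

0


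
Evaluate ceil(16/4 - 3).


16/4 = 4
4 - 3 = 1
ceil(1) = 1

1


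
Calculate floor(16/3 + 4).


16/3 = 5.3333
5.3333 + 4 = 9.3333
floor(9.3333) = 9

9


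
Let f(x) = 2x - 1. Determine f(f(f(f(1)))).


1


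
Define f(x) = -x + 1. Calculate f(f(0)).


f(0) = 1
f(1) = 0

0


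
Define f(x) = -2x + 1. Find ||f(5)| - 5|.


f(5) = -9
|-9| = 9
|9 - 5| = 4

4


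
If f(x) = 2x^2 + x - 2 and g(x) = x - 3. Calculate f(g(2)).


g(2) = -1
f(-1) = 2*(-1)^2 + 1*(-1) - 2 = -1

-1


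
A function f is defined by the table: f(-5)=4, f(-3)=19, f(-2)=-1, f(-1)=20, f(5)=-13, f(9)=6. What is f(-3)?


Reading from the table at x = -3

19


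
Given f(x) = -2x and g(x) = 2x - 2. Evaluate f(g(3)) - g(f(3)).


6


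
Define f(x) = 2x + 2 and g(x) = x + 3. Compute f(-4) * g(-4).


6


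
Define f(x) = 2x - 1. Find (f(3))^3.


f(3) = 5
(5)^3 = 125

125


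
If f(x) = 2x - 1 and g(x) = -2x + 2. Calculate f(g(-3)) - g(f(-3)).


f(g(-3)) = 15
g(f(-3)) = 16
Difference = -1

-1


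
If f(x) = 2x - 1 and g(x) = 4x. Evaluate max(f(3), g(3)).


f(3) = 5
g(3) = 12
max = 12

12


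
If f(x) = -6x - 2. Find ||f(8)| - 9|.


41


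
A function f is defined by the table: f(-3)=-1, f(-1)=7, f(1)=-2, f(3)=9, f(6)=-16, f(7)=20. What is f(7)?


Reading from the table at x = 7

20


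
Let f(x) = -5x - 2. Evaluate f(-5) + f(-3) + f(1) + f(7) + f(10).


-60


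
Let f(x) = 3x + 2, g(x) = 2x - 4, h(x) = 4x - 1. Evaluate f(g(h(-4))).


h(-4) = -17
g(-17) = -38
f(-38) = -112

-112


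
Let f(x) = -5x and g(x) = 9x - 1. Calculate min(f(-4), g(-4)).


f(-4) = 20
g(-4) = -37
min = -37

-37


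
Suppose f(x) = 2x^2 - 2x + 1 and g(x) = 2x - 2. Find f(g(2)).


g(2) = 2
f(2) = 2*(2)^2 - 2*(2) + 1 = 5

5


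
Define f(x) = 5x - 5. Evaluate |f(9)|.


f(9) = 40
|40| = 40

40


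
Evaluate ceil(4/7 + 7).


4/7 = 0.5714
0.5714 + 7 = 7.5714
ceil(7.5714) = 8

8


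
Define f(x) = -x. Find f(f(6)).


f(6) = -6
f(-6) = 6

6


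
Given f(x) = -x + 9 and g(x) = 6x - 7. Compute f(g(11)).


g(11) = 59
f(59) = -50

-50


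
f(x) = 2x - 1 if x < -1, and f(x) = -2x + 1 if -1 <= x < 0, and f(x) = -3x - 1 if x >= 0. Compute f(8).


-25


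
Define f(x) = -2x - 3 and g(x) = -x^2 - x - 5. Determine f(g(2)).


g(2) = -11
f(-11) = 19

19


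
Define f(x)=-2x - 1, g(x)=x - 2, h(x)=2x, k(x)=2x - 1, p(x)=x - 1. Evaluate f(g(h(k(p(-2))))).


p(-2) = -3
k(-3) = -7
h(-7) = -14
g(-14) = -16
f(-16) = 31

31


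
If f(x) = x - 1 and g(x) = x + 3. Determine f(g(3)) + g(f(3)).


f(g(3)) = 5
g(f(3)) = 5
Sum = 10

10


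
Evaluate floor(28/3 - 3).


28/3 = 9.3333
9.3333 - 3 = 6.3333
floor(6.3333) = 6

6


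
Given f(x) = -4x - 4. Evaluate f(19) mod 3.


1


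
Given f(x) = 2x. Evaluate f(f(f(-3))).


-24


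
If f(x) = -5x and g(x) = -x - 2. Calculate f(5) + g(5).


-32


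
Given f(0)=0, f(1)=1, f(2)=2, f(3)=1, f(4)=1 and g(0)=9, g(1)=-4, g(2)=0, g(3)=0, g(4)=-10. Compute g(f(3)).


-4


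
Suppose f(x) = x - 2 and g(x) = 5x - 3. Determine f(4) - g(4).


f(4) = 2
g(4) = 17
Difference = -15

-15


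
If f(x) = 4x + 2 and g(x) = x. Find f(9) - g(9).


f(9) = 38
g(9) = 9
Difference = 29

29


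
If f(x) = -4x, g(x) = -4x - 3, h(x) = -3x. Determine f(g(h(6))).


-276


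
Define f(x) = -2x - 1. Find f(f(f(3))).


f(3) = -7
f(-7) = 13
f(13) = -27

-27


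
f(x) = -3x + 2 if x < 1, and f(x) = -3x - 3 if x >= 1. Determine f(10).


10 satisfies x >= 1
f(10) = -33

-33


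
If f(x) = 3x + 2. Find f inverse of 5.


Solve 3x + 2 = 5
x = (5 - 2) / 3 = 1

1


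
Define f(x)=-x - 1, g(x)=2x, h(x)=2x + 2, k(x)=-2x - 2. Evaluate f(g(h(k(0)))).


k(0) = -2
h(-2) = -2
g(-2) = -4
f(-4) = 3

3


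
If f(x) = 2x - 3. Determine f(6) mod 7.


f(6) = 9
9 mod 7 = 2

2


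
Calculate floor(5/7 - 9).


5/7 = 0.7143
0.7143 - 9 = -8.2857
floor(-8.2857) = -9

-9


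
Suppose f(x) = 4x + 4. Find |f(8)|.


f(8) = 36
|36| = 36

36


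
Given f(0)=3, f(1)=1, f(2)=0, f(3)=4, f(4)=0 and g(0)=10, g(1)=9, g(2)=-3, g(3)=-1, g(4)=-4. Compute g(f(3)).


-4


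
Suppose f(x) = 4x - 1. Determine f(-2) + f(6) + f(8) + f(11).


f(-2) = -9
f(6) = 23
f(8) = 31
f(11) = 43
Sum = 88

88


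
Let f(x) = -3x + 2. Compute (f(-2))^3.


f(-2) = 8
(8)^3 = 512

512


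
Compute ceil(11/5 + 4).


11/5 = 2.2
2.2 + 4 = 6.2
ceil(6.2) = 7

7


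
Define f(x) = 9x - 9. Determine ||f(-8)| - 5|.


f(-8) = -81
|-81| = 81
|81 - 5| = 76

76


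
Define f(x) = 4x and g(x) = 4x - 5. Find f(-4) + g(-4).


f(-4) = -16
g(-4) = -21
Sum = -37

-37


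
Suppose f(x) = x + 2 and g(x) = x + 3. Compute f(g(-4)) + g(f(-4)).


f(g(-4)) = 1
g(f(-4)) = 1
Sum = 2

2


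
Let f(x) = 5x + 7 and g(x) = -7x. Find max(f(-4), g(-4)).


f(-4) = -13
g(-4) = 28
max = 28

28


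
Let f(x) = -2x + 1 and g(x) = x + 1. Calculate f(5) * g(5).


f(5) = -9
g(5) = 6
Product = -54

-54


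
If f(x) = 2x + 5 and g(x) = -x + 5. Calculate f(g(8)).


g(8) = -3
f(-3) = -1

-1


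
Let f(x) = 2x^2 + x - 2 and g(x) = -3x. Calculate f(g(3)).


g(3) = -9
f(-9) = 2*(-9)^2 + 1*(-9) - 2 = 151

151


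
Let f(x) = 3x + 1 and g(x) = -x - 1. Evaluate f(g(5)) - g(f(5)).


f(g(5)) = -17
g(f(5)) = -17
Difference = 0

0


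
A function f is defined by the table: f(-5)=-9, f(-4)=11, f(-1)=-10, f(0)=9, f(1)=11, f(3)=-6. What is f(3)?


Reading from the table at x = 3

-6


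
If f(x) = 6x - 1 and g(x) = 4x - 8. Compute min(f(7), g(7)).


20


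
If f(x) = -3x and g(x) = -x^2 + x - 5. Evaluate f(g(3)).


g(3) = -11
f(-11) = 33

33


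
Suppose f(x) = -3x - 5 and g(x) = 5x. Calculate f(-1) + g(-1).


-7


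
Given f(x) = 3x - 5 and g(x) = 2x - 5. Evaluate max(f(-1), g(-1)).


-7


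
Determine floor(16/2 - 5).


16/2 = 8
8 - 5 = 3
floor(3) = 3

3


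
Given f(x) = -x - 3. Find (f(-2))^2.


1


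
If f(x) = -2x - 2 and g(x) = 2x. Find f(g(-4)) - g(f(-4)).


f(g(-4)) = 14
g(f(-4)) = 12
Difference = 2

2


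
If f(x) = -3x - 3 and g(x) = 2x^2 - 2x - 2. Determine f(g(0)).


g(0) = -2
f(-2) = 3

3


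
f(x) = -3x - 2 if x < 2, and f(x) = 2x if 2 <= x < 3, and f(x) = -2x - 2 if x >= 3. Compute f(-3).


-3 satisfies x < 2
f(-3) = 7

7


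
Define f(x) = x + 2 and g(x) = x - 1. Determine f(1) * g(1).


0


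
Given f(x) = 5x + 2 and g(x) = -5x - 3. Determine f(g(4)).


g(4) = -23
f(-23) = -113

-113


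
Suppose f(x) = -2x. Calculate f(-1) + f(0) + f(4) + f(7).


f(-1) = 2
f(0) = 0
f(4) = -8
f(7) = -14
Sum = -20

-20


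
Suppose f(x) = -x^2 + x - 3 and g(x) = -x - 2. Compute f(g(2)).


-23


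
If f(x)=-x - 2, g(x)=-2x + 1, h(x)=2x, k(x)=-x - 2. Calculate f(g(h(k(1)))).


k(1) = -3
h(-3) = -6
g(-6) = 13
f(13) = -15

-15


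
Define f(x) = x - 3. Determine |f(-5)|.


f(-5) = -8
|-8| = 8

8


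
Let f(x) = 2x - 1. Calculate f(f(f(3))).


f(3) = 5
f(5) = 9
f(9) = 17

17


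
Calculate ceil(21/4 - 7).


-1


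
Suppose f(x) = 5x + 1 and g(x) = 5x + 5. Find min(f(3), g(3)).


f(3) = 16
g(3) = 20
min = 16

16


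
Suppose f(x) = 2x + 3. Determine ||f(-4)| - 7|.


f(-4) = -5
|-5| = 5
|5 - 7| = 2

2


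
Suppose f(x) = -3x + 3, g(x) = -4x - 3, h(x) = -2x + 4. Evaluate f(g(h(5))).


h(5) = -6
g(-6) = 21
f(21) = -60

-60


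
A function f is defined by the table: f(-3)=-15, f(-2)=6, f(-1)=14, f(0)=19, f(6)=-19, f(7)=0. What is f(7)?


0


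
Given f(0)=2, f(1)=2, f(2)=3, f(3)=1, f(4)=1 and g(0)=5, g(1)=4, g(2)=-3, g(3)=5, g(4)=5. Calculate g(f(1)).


f(1) = 2
g(2) = -3

-3


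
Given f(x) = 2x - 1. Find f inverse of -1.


Solve 2x - 1 = -1
x = (-1 + 1) / 2 = 0

0


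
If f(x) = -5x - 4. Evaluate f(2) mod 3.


f(2) = -14
-14 mod 3 = 1

1


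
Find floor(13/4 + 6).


13/4 = 3.25
3.25 + 6 = 9.25
floor(9.25) = 9

9


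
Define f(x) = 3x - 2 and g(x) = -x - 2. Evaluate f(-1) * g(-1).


f(-1) = -5
g(-1) = -1
Product = 5

5


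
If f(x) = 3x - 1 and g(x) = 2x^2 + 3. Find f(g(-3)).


g(-3) = 21
f(21) = 62

62


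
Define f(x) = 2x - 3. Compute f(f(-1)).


f(-1) = -5
f(-5) = -13

-13


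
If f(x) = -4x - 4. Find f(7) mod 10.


f(7) = -32
-32 mod 10 = 8

8


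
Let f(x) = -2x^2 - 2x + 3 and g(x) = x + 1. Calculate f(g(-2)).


g(-2) = -1
f(-1) = (-2)*(-1)^2 - 2*(-1) + 3 = 3

3


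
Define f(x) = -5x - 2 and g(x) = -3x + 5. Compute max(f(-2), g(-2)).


f(-2) = 8
g(-2) = 11
max = 11

11


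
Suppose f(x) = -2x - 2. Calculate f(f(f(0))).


f(0) = -2
f(-2) = 2
f(2) = -6

-6


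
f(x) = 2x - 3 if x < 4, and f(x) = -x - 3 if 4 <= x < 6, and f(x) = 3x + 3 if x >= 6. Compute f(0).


0 satisfies x < 4
f(0) = -3

-3


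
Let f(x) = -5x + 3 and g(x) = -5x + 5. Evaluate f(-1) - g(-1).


f(-1) = 8
g(-1) = 10
Difference = -2

-2


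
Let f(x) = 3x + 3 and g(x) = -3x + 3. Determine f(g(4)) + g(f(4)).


f(g(4)) = -24
g(f(4)) = -42
Sum = -66

-66


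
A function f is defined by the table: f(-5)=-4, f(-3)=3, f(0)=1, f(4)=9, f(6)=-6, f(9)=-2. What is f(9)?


Reading from the table at x = 9

-2


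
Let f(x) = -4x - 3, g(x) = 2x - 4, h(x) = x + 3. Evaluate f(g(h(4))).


h(4) = 7
g(7) = 10
f(10) = -43

-43


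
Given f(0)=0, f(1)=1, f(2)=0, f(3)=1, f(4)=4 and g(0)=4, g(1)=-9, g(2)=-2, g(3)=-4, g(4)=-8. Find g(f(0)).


f(0) = 0
g(0) = 4

4


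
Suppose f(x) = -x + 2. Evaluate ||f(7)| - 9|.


f(7) = -5
|-5| = 5
|5 - 9| = 4

4


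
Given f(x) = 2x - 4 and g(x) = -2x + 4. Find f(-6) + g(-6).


f(-6) = -16
g(-6) = 16
Sum = 0

0


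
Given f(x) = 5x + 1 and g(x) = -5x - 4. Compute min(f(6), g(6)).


f(6) = 31
g(6) = -34
min = -34

-34


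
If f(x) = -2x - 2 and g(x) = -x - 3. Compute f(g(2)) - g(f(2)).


f(g(2)) = 8
g(f(2)) = 3
Difference = 5

5


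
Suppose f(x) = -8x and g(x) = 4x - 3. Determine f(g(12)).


g(12) = 45
f(45) = -360

-360


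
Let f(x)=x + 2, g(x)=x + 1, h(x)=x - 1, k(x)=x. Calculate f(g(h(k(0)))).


k(0) = 0
h(0) = -1
g(-1) = 0
f(0) = 2

2


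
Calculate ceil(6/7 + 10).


6/7 = 0.8571
0.8571 + 10 = 10.8571
ceil(10.8571) = 11

11


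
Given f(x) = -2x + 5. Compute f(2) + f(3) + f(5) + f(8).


-16


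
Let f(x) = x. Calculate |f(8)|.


8


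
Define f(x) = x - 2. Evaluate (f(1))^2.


f(1) = -1
(-1)^2 = 1

1


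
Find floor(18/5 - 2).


18/5 = 3.6
3.6 - 2 = 1.6
floor(1.6) = 1

1


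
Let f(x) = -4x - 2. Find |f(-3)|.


f(-3) = 10
|10| = 10

10


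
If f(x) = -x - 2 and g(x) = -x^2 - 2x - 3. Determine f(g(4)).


g(4) = -27
f(-27) = 25

25


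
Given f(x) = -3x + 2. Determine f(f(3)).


f(3) = -7
f(-7) = 23

23


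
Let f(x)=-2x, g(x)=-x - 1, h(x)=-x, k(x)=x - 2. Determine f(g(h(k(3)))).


k(3) = 1
h(1) = -1
g(-1) = 0
f(0) = 0

0


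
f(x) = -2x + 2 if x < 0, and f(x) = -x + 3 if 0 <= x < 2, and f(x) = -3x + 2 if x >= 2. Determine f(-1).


4


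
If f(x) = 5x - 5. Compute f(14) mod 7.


f(14) = 65
65 mod 7 = 2

2


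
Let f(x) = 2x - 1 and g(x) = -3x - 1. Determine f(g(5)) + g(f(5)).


f(g(5)) = -33
g(f(5)) = -28
Sum = -61

-61


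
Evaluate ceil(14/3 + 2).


14/3 = 4.6667
4.6667 + 2 = 6.6667
ceil(6.6667) = 7

7


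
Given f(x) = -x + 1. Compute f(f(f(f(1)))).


f(1) = 0
f(0) = 1
f(1) = 0
f(0) = 1

1


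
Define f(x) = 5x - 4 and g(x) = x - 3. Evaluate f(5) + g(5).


f(5) = 21
g(5) = 2
Sum = 23

23


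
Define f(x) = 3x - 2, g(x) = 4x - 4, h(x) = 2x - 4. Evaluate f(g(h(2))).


h(2) = 0
g(0) = -4
f(-4) = -14

-14


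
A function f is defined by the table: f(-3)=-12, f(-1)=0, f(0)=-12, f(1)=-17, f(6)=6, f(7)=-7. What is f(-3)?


Reading from the table at x = -3

-12


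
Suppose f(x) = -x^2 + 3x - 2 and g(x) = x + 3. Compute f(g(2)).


-12


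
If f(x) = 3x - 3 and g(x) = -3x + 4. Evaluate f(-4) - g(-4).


f(-4) = -15
g(-4) = 16
Difference = -31

-31


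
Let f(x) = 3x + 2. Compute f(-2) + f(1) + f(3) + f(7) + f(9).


f(-2) = -4
f(1) = 5
f(3) = 11
f(7) = 23
f(9) = 29
Sum = 64

64


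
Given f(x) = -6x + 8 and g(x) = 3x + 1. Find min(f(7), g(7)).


f(7) = -34
g(7) = 22
min = -34

-34


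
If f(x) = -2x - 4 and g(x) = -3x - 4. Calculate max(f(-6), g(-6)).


f(-6) = 8
g(-6) = 14
max = 14

14


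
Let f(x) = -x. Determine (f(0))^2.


f(0) = 0
(0)^2 = 0

0


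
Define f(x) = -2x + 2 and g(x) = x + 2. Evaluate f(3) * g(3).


-20


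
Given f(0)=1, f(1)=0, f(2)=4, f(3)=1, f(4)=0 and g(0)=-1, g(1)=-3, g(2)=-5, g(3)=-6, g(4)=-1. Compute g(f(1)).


-1


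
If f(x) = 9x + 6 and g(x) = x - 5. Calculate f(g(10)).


g(10) = 5
f(5) = 51

51


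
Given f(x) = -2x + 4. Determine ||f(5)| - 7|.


f(5) = -6
|-6| = 6
|6 - 7| = 1

1


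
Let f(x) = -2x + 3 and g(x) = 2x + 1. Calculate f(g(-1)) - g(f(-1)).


f(g(-1)) = 5
g(f(-1)) = 11
Difference = -6

-6


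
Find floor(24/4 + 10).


24/4 = 6
6 + 10 = 16
floor(16) = 16

16


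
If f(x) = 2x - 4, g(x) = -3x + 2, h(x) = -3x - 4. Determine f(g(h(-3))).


h(-3) = 5
g(5) = -13
f(-13) = -30

-30


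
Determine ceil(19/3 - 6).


19/3 = 6.3333
6.3333 - 6 = 0.3333
ceil(0.3333) = 1

1


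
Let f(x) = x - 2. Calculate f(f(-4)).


f(-4) = -6
f(-6) = -8

-8


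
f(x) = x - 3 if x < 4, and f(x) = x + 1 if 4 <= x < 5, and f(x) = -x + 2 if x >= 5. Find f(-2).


-2 satisfies x < 4
f(-2) = -5

-5


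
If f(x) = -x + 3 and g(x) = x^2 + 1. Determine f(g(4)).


g(4) = 17
f(17) = -14

-14


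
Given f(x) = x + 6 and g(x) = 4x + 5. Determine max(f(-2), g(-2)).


f(-2) = 4
g(-2) = -3
max = 4

4


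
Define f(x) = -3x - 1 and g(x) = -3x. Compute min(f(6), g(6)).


-19


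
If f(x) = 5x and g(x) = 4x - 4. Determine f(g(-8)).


g(-8) = -36
f(-36) = -180

-180


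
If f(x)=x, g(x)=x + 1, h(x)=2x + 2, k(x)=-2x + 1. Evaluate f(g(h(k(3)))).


k(3) = -5
h(-5) = -8
g(-8) = -7
f(-7) = -7

-7


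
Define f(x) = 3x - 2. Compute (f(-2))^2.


f(-2) = -8
(-8)^2 = 64

64


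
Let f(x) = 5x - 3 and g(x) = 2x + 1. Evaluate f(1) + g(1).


f(1) = 2
g(1) = 3
Sum = 5

5


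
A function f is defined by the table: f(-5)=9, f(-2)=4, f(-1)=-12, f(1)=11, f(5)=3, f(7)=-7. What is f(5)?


Reading from the table at x = 5

3


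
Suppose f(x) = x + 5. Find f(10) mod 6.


3


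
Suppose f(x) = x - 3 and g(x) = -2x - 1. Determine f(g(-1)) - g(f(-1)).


f(g(-1)) = -2
g(f(-1)) = 7
Difference = -9

-9


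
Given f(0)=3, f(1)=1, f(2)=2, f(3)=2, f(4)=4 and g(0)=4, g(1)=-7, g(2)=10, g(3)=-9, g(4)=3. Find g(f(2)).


f(2) = 2
g(2) = 10

10


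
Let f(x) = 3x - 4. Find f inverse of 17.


Solve 3x - 4 = 17
x = (17 + 4) / 3 = 7

7


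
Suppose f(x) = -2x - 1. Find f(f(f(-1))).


f(-1) = 1
f(1) = -3
f(-3) = 5

5


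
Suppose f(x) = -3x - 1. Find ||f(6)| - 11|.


f(6) = -19
|-19| = 19
|19 - 11| = 8

8


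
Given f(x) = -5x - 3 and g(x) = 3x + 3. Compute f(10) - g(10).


f(10) = -53
g(10) = 33
Difference = -86

-86


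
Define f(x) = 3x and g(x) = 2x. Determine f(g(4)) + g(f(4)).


f(g(4)) = 24
g(f(4)) = 24
Sum = 48

48


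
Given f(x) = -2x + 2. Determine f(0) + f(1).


f(0) = 2
f(1) = 0
Sum = 2

2


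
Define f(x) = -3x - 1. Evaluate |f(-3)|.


f(-3) = 8
|8| = 8

8


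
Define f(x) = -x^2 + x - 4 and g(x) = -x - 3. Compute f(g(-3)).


g(-3) = 0
f(0) = (-1)*(0)^2 + 1*(0) - 4 = -4

-4


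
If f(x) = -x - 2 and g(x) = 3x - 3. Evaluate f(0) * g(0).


f(0) = -2
g(0) = -3
Product = 6

6


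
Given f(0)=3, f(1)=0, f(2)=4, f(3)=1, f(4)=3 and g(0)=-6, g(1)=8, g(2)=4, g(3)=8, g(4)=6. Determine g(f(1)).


f(1) = 0
g(0) = -6

-6


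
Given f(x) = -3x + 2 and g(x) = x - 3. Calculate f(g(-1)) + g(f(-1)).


f(g(-1)) = 14
g(f(-1)) = 2
Sum = 16

16


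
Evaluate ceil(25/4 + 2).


25/4 = 6.25
6.25 + 2 = 8.25
ceil(8.25) = 9

9


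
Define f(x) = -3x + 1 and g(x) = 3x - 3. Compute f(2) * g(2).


f(2) = -5
g(2) = 3
Product = -15

-15


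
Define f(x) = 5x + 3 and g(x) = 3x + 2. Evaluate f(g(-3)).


-32


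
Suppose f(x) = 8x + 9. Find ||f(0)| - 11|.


f(0) = 9
|9| = 9
|9 - 11| = 2

2


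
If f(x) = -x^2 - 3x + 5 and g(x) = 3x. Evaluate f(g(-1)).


5


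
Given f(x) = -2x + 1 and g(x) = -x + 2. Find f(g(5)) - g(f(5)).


f(g(5)) = 7
g(f(5)) = 11
Difference = -4

-4


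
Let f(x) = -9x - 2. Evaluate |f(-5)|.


f(-5) = 43
|43| = 43

43


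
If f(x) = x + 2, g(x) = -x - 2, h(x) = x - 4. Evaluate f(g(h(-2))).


h(-2) = -6
g(-6) = 4
f(4) = 6

6


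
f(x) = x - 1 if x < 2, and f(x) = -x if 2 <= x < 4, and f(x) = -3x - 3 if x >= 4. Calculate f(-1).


-1 satisfies x < 2
f(-1) = -2

-2


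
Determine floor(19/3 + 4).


19/3 = 6.3333
6.3333 + 4 = 10.3333
floor(10.3333) = 10

10


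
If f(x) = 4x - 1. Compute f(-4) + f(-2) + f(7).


f(-4) = -17
f(-2) = -9
f(7) = 27
Sum = 1

1


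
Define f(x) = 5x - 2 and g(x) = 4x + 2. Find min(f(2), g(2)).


f(2) = 8
g(2) = 10
min = 8

8


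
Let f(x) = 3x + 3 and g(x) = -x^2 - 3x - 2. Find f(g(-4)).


g(-4) = -6
f(-6) = -15

-15


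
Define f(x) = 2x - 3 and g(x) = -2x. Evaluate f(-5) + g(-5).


f(-5) = -13
g(-5) = 10
Sum = -3

-3


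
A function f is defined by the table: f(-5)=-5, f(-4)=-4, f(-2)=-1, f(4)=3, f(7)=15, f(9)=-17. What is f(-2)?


Reading from the table at x = -2

-1


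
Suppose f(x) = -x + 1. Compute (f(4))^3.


f(4) = -3
(-3)^3 = -27

-27


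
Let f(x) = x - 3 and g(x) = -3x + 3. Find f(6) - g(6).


f(6) = 3
g(6) = -15
Difference = 18

18


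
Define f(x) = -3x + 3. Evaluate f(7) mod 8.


f(7) = -18
-18 mod 8 = 6

6


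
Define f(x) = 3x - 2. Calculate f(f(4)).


f(4) = 10
f(10) = 28

28


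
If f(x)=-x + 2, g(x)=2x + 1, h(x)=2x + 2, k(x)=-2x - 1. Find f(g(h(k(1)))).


9


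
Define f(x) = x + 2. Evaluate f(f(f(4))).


10


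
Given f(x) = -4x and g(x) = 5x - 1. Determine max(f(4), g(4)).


19


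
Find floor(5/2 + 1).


3


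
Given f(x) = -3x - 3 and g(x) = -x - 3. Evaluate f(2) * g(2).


45


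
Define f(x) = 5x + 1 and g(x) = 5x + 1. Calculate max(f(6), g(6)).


f(6) = 31
g(6) = 31
max = 31

31


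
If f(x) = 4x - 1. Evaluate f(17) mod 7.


4


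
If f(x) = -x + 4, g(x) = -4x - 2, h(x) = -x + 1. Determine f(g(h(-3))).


22


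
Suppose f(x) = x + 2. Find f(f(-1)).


f(-1) = 1
f(1) = 3

3


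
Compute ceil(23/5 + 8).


23/5 = 4.6
4.6 + 8 = 12.6
ceil(12.6) = 13

13


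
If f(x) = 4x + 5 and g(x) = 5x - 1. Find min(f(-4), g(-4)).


f(-4) = -11
g(-4) = -21
min = -21

-21


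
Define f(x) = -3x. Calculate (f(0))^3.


f(0) = 0
(0)^3 = 0

0


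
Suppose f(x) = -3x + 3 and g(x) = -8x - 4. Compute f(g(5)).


g(5) = -44
f(-44) = 135

135


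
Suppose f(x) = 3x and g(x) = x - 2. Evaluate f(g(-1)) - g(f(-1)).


f(g(-1)) = -9
g(f(-1)) = -5
Difference = -4

-4


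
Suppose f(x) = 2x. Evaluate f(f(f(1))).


8


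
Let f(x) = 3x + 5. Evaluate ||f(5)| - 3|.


f(5) = 20
|20| = 20
|20 - 3| = 17

17


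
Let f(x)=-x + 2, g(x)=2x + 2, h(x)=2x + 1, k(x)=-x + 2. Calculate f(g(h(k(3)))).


k(3) = -1
h(-1) = -1
g(-1) = 0
f(0) = 2

2


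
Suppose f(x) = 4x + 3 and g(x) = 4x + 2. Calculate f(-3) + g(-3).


f(-3) = -9
g(-3) = -10
Sum = -19

-19


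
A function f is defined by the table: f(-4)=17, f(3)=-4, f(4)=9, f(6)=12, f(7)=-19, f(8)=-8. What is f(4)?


Reading from the table at x = 4

9


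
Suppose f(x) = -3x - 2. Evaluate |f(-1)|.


f(-1) = 1
|1| = 1

1


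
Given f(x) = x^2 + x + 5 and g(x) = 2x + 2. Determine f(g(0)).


11


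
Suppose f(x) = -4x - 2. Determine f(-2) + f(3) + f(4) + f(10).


f(-2) = 6
f(3) = -14
f(4) = -18
f(10) = -42
Sum = -68

-68


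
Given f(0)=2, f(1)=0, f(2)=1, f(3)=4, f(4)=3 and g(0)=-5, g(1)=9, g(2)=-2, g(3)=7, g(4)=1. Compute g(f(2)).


f(2) = 1
g(1) = 9

9


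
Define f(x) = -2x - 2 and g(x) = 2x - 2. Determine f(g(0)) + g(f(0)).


f(g(0)) = 2
g(f(0)) = -6
Sum = -4

-4


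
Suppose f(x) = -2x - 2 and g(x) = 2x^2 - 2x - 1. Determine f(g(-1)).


g(-1) = 3
f(3) = -8

-8


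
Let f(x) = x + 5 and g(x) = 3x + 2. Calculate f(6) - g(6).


f(6) = 11
g(6) = 20
Difference = -9

-9


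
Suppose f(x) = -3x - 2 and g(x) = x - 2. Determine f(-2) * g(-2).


f(-2) = 4
g(-2) = -4
Product = -16

-16


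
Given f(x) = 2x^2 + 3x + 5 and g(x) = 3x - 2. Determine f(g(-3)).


g(-3) = -11
f(-11) = 2*(-11)^2 + 3*(-11) + 5 = 214

214


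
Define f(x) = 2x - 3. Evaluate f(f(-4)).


f(-4) = -11
f(-11) = -25

-25


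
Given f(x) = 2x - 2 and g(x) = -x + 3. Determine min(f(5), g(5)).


f(5) = 8
g(5) = -2
min = -2

-2


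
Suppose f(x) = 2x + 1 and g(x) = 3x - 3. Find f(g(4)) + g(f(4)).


f(g(4)) = 19
g(f(4)) = 24
Sum = 43

43


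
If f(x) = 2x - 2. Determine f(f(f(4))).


f(4) = 6
f(6) = 10
f(10) = 18

18


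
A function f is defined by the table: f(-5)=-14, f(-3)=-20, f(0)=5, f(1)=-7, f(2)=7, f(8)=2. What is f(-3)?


Reading from the table at x = -3

-20


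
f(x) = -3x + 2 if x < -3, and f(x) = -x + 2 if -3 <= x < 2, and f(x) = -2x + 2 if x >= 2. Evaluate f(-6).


-6 satisfies x < -3
f(-6) = 20

20


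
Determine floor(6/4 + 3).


6/4 = 1.5
1.5 + 3 = 4.5
floor(4.5) = 4

4


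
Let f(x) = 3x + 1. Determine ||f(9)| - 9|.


f(9) = 28
|28| = 28
|28 - 9| = 19

19


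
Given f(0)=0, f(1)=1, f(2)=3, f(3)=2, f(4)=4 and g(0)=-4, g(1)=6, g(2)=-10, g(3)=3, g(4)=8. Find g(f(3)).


-10


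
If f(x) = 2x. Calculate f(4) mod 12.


f(4) = 8
8 mod 12 = 8

8


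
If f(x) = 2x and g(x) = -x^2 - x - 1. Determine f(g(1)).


g(1) = -3
f(-3) = -6

-6


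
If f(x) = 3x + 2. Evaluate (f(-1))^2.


f(-1) = -1
(-1)^2 = 1

1


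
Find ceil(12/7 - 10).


12/7 = 1.7143
1.7143 - 10 = -8.2857
ceil(-8.2857) = -8

-8


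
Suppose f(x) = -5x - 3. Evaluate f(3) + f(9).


f(3) = -18
f(9) = -48
Sum = -66

-66


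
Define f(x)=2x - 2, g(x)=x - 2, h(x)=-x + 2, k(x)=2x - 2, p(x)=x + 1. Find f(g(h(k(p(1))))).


p(1) = 2
k(2) = 2
h(2) = 0
g(0) = -2
f(-2) = -6

-6


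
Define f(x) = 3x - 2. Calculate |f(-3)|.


f(-3) = -11
|-11| = 11

11


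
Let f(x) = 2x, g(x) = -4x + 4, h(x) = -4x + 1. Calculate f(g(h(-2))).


h(-2) = 9
g(9) = -32
f(-32) = -64

-64


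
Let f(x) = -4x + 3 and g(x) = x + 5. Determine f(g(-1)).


g(-1) = 4
f(4) = -13

-13


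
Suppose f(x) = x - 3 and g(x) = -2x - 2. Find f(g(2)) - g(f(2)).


f(g(2)) = -9
g(f(2)) = 0
Difference = -9

-9


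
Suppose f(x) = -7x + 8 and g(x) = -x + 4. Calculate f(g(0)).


g(0) = 4
f(4) = -20

-20


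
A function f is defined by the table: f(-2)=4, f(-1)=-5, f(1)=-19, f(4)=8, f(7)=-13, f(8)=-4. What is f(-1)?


Reading from the table at x = -1

-5


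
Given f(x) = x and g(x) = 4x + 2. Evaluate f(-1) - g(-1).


f(-1) = -1
g(-1) = -2
Difference = 1

1


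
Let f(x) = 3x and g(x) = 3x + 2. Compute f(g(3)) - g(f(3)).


f(g(3)) = 33
g(f(3)) = 29
Difference = 4

4


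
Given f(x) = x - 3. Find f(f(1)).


f(1) = -2
f(-2) = -5

-5


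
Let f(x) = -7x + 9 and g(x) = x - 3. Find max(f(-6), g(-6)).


f(-6) = 51
g(-6) = -9
max = 51

51


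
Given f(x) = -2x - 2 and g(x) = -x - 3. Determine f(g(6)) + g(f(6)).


f(g(6)) = 16
g(f(6)) = 11
Sum = 27

27


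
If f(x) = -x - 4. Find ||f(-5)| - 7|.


f(-5) = 1
|1| = 1
|1 - 7| = 6

6


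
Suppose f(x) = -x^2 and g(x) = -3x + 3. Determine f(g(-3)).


g(-3) = 12
f(12) = (-1)*(12)^2 = -144

-144


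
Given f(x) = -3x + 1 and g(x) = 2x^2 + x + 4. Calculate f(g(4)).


-119


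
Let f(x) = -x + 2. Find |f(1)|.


f(1) = 1
|1| = 1

1


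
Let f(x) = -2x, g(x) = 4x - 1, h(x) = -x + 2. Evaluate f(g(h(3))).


h(3) = -1
g(-1) = -5
f(-5) = 10

10


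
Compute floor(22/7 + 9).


22/7 = 3.1429
3.1429 + 9 = 12.1429
floor(12.1429) = 12

12


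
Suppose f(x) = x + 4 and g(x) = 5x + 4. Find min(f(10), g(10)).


14


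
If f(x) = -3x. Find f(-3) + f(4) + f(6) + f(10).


-51


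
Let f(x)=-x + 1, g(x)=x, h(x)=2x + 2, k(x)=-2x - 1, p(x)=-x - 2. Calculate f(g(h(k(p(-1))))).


-3


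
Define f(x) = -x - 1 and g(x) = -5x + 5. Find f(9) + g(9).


f(9) = -10
g(9) = -40
Sum = -50

-50


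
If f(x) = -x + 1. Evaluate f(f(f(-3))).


f(-3) = 4
f(4) = -3
f(-3) = 4

4


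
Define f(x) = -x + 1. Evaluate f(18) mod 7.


f(18) = -17
-17 mod 7 = 4

4


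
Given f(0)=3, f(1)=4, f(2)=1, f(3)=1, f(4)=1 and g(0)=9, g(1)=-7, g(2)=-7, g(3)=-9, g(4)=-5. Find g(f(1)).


f(1) = 4
g(4) = -5

-5


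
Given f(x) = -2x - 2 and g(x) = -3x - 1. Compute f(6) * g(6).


f(6) = -14
g(6) = -19
Product = 266

266


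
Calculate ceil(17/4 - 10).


17/4 = 4.25
4.25 - 10 = -5.75
ceil(-5.75) = -5

-5
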